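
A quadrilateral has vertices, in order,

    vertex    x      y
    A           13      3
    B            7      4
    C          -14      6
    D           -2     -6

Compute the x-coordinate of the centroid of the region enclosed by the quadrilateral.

Apply the shoelace formula. First the cross-terms c_i = x_i·y_{i+1} − x_{i+1}·y_i:
  31, 98, 96, 72  ⇒  2A = 297, A = 148.5.
Then Σ (x_i + x_{i+1})·c_i = -810, so x̄ = -810 / (6·148.5) = -10/11.

-10/11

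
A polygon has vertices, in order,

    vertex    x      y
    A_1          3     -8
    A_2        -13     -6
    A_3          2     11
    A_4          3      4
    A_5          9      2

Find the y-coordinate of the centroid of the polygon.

Apply Gauss's area formula. First the cross-terms c_i = x_i·y_{i+1} − x_{i+1}·y_i:
  -122, -131, -25, -30, -78  ⇒  2A = -386, A = -193.
Then Σ (y_i + y_{i+1})·c_i = 966, so ȳ = 966 / (6·(-193)) = -161/193.

-161/193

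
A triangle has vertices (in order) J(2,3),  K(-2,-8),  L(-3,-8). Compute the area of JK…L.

Apply the shoelace formula: 2A = Σ (x_i·y_{i+1} − x_{i+1}·y_i), indices taken mod 3.
Σ = (-10) + (-8) + (7) = -11
Area = |Σ|/2 = 5.5.

5.5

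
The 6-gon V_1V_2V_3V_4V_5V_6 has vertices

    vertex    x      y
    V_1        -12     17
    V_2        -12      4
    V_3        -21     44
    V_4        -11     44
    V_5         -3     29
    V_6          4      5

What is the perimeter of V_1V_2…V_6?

|V_1V_2| = √((0)² + (-13)²) = √169 = 13
|V_2V_3| = √((-9)² + (40)²) = √1681 = 41
|V_3V_4| = √((10)² + (0)²) = √100 = 10
|V_4V_5| = √((8)² + (-15)²) = √289 = 17
|V_5V_6| = √((7)² + (-24)²) = √625 = 25
|V_6V_1| = √((-16)² + (12)²) = √400 = 20
Perimeter = 13 + 41 + 10 + 17 + 25 + 20 = 126.

126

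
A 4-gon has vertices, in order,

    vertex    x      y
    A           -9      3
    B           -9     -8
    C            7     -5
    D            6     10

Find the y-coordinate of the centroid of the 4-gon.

4/51

Apply the shoelace (surveyor's) formula. First the cross-terms c_i = x_i·y_{i+1} − x_{i+1}·y_i:
  99, 101, 100, 108  ⇒  2A = 408, A = 204.
Then Σ (y_i + y_{i+1})·c_i = 96, so ȳ = 96 / (6·204) = 4/51.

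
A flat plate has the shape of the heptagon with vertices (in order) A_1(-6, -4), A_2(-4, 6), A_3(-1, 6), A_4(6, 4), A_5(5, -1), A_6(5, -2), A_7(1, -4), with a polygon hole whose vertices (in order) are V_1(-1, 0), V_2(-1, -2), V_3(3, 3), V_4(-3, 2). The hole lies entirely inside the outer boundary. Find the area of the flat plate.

Outer boundary:
Apply the shoelace (surveyor's) formula: 2A = Σ (x_i·y_{i+1} − x_{i+1}·y_i), indices taken mod 7.
A_1→A_2: (-6)(6) − (-4)(-4) = -52
A_2→A_3: (-4)(6) − (-1)(6) = -18
A_3→A_4: (-1)(4) − (6)(6) = -40
A_4→A_5: (6)(-1) − (5)(4) = -26
A_5→A_6: (5)(-2) − (5)(-1) = -5
A_6→A_7: (5)(-4) − (1)(-2) = -18
A_7→A_1: (1)(-4) − (-6)(-4) = -28
Σ = -187
Area = |Σ|/2 = 93.5.
Hole:
Apply the shoelace (surveyor's) formula: 2A = Σ (x_i·y_{i+1} − x_{i+1}·y_i), indices taken mod 4.
Cross-terms: 2, 3, 15, 2  ⇒  Σ = 22
Area = |Σ|/2 = 11.
Net area = 93.5 − 11 = 82.5.

82.5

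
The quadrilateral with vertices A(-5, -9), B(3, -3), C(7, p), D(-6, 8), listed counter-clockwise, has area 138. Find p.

The doubled signed area Σ (x_i y_{i+1} − x_{i+1} y_i) is linear in p.
With p=0 it equals 213; the coefficient of p is 9 (from the two edges through C).
So 9·p + 213 = 2·138 = 276 ⇒ p = 7.

7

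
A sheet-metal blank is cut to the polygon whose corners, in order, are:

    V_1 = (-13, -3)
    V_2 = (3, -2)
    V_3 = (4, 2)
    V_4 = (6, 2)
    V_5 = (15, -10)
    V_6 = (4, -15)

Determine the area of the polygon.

V_1→V_2: (-13)(-2) − (3)(-3) = 35
V_2→V_3: (3)(2) − (4)(-2) = 14
V_3→V_4: (4)(2) − (6)(2) = -4
V_4→V_5: (6)(-10) − (15)(2) = -90
V_5→V_6: (15)(-15) − (4)(-10) = -185
V_6→V_1: (4)(-3) − (-13)(-15) = -207
Σ = -437
Area = |Σ|/2 = 218.5.

218.5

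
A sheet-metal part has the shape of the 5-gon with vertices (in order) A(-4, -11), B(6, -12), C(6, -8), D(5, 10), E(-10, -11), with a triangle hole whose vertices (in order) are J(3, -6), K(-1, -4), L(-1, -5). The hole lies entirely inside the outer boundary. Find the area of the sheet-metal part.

Outer boundary:
Apply the surveyor's formula: 2A = Σ (x_i·y_{i+1} − x_{i+1}·y_i), indices taken mod 5.
Σ = (114) + (24) + (100) + (45) + (66) = 349
Area = |Σ|/2 = 174.5.
Hole:
Apply Gauss's area formula: 2A = Σ (x_i·y_{i+1} − x_{i+1}·y_i), indices taken mod 3.
J→K: (3)(-4) − (-1)(-6) = -18
K→L: (-1)(-5) − (-1)(-4) = 1
L→J: (-1)(-6) − (3)(-5) = 21
Σ = 4
Area = |Σ|/2 = 2.
Net area = 174.5 − 2 = 172.5.

172.5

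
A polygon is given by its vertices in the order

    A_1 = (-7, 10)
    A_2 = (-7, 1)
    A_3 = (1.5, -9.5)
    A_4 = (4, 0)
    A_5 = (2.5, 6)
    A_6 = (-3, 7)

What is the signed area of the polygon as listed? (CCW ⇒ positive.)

122.25

Apply the surveyor's formula: 2A = Σ (x_i·y_{i+1} − x_{i+1}·y_i), indices taken mod 6.
Cross-terms: 63, 65, 38, 24, 35.5, 19  ⇒  Σ = 244.5
Signed area = Σ/2 = 122.25 (positive ⇒ counter-clockwise traversal).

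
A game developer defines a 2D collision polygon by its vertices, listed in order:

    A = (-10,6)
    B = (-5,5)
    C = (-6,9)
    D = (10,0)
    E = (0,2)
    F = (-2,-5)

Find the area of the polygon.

81.5

A→B: (-10)(5) − (-5)(6) = -20
B→C: (-5)(9) − (-6)(5) = -15
C→D: (-6)(0) − (10)(9) = -90
D→E: (10)(2) − (0)(0) = 20
E→F: (0)(-5) − (-2)(2) = 4
F→A: (-2)(6) − (-10)(-5) = -62
Σ = -163
Area = |Σ|/2 = 81.5.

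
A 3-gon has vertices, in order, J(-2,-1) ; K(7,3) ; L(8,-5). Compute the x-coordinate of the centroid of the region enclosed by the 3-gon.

13/3

Apply the shoelace formula. First the cross-terms c_i = x_i·y_{i+1} − x_{i+1}·y_i:
  1, -59, -18  ⇒  2A = -76, A = -38.
Then Σ (x_i + x_{i+1})·c_i = -988, so x̄ = -988 / (6·(-38)) = 13/3.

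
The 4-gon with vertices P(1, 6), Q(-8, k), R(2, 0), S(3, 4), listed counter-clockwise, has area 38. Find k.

-6

The doubled signed area Σ (x_i y_{i+1} − x_{i+1} y_i) is linear in k.
With k=0 it equals 70; the coefficient of k is -1 (from the two edges through Q).
So -1·k + 70 = 2·38 = 76 ⇒ k = -6.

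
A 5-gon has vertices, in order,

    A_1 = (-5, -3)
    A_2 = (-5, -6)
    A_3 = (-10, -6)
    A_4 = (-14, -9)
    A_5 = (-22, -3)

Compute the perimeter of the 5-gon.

40

|A_1A_2| = √((0)² + (-3)²) = √9 = 3
|A_2A_3| = √((-5)² + (0)²) = √25 = 5
|A_3A_4| = √((-4)² + (-3)²) = √25 = 5
|A_4A_5| = √((-8)² + (6)²) = √100 = 10
|A_5A_1| = √((17)² + (0)²) = √289 = 17
Perimeter = 3 + 5 + 5 + 10 + 17 = 40.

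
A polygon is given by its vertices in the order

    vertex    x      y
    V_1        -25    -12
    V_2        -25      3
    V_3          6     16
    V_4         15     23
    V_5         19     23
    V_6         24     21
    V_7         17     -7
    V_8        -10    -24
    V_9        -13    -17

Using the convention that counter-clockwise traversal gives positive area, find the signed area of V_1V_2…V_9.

Apply Gauss's area formula: 2A = Σ (x_i·y_{i+1} − x_{i+1}·y_i), indices taken mod 9.
Cross-terms: -375, -418, -102, -92, -153, -525, -478, -142, -269  ⇒  Σ = -2554
Signed area = Σ/2 = -1277 (negative ⇒ clockwise traversal).

-1277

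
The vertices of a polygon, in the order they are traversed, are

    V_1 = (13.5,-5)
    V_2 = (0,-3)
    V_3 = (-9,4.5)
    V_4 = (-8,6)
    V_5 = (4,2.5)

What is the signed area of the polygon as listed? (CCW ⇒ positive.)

-91.625

Cross-terms: -40.5, -27, -18, -44, -53.75  ⇒  Σ = -183.25
Signed area = Σ/2 = -91.625 (negative ⇒ clockwise traversal).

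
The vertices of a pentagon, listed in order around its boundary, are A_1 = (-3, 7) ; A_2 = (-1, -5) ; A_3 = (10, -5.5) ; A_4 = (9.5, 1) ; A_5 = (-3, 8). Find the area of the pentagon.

Apply the shoelace formula: 2A = Σ (x_i·y_{i+1} − x_{i+1}·y_i), indices taken mod 5.
Cross-terms: 22, 55.5, 62.25, 79, 3  ⇒  Σ = 221.75
Area = |Σ|/2 = 110.875.

110.875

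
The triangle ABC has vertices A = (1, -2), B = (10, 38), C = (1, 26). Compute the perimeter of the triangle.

|AB| = √((9)² + (40)²) = √1681 = 41
|BC| = √((-9)² + (-12)²) = √225 = 15
|CA| = √((0)² + (-28)²) = √784 = 28
Perimeter = 41 + 15 + 28 = 84.

84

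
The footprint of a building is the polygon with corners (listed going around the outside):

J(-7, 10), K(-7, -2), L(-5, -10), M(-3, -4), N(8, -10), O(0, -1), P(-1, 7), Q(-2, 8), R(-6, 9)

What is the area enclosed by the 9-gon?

113

Apply Gauss's area formula: 2A = Σ (x_i·y_{i+1} − x_{i+1}·y_i), indices taken mod 9.
Cross-terms: 84, 60, -10, 62, -8, -1, 6, 30, 3  ⇒  Σ = 226
Area = |Σ|/2 = 113.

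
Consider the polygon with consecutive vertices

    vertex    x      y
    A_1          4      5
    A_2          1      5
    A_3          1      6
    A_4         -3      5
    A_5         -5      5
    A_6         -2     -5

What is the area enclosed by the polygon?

47

Σ = (15) + (1) + (23) + (10) + (35) + (10) = 94
Area = |Σ|/2 = 47.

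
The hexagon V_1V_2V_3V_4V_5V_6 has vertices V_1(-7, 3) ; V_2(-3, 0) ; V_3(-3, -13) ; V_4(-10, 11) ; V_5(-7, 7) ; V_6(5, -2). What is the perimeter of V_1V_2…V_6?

76

|V_1V_2| = √((4)² + (-3)²) = √25 = 5
|V_2V_3| = √((0)² + (-13)²) = √169 = 13
|V_3V_4| = √((-7)² + (24)²) = √625 = 25
|V_4V_5| = √((3)² + (-4)²) = √25 = 5
|V_5V_6| = √((12)² + (-9)²) = √225 = 15
|V_6V_1| = √((-12)² + (5)²) = √169 = 13
Perimeter = 5 + 13 + 25 + 5 + 15 + 13 = 76.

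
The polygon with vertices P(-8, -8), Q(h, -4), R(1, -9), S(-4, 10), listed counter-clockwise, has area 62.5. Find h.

The doubled signed area Σ (x_i y_{i+1} − x_{i+1} y_i) is linear in h.
With h=0 it equals 122; the coefficient of h is -1 (from the two edges through Q).
So -1·h + 122 = 2·62.5 = 125 ⇒ h = -3.

-3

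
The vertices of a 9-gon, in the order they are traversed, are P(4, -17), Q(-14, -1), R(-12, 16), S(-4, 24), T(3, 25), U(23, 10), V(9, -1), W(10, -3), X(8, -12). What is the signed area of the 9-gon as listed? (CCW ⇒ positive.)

-866.5

P→Q: (4)(-1) − (-14)(-17) = -242
Q→R: (-14)(16) − (-12)(-1) = -236
R→S: (-12)(24) − (-4)(16) = -224
S→T: (-4)(25) − (3)(24) = -172
T→U: (3)(10) − (23)(25) = -545
U→V: (23)(-1) − (9)(10) = -113
V→W: (9)(-3) − (10)(-1) = -17
W→X: (10)(-12) − (8)(-3) = -96
X→P: (8)(-17) − (4)(-12) = -88
Σ = -1733
Signed area = Σ/2 = -866.5 (negative ⇒ clockwise traversal).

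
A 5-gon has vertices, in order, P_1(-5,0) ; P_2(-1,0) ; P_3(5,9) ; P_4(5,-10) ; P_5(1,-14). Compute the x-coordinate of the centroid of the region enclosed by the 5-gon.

41/27

Apply Gauss's area formula. First the cross-terms c_i = x_i·y_{i+1} − x_{i+1}·y_i:
  0, -9, -95, -60, -70  ⇒  2A = -234, A = -117.
Then Σ (x_i + x_{i+1})·c_i = -1066, so x̄ = -1066 / (6·(-117)) = 41/27.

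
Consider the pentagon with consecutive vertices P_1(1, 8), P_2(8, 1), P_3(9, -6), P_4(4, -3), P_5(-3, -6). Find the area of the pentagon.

Apply the shoelace (surveyor's) formula: 2A = Σ (x_i·y_{i+1} − x_{i+1}·y_i), indices taken mod 5.
Σ = (-63) + (-57) + (-3) + (-33) + (-18) = -174
Area = |Σ|/2 = 87.

87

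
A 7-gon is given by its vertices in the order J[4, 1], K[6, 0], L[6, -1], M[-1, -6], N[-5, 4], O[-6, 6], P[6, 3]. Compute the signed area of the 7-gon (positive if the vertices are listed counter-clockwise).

Apply the shoelace formula: 2A = Σ (x_i·y_{i+1} − x_{i+1}·y_i), indices taken mod 7.
Σ = (-6) + (-6) + (-37) + (-34) + (-6) + (-54) + (-6) = -149
Signed area = Σ/2 = -74.5 (negative ⇒ clockwise traversal).

-74.5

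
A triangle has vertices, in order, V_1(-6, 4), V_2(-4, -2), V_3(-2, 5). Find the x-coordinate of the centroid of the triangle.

Apply Gauss's area formula. First the cross-terms c_i = x_i·y_{i+1} − x_{i+1}·y_i:
  28, -24, 22  ⇒  2A = 26, A = 13.
Then Σ (x_i + x_{i+1})·c_i = -312, so x̄ = -312 / (6·13) = -4.

-4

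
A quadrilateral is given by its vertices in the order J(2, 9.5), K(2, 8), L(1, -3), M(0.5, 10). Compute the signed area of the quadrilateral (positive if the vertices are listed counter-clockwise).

J→K: (2)(8) − (2)(9.5) = -3
K→L: (2)(-3) − (1)(8) = -14
L→M: (1)(10) − (0.5)(-3) = 11.5
M→J: (0.5)(9.5) − (2)(10) = -15.25
Σ = -20.75
Signed area = Σ/2 = -10.375 (negative ⇒ clockwise traversal).

-10.375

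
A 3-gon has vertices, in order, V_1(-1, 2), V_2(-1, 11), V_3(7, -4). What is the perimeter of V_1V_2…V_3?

36

|V_1V_2| = √((0)² + (9)²) = √81 = 9
|V_2V_3| = √((8)² + (-15)²) = √289 = 17
|V_3V_1| = √((-8)² + (6)²) = √100 = 10
Perimeter = 9 + 17 + 10 = 36.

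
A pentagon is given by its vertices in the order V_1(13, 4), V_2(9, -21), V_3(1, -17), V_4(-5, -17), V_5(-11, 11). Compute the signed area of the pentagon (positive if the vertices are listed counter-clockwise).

-486

Apply Gauss's area formula: 2A = Σ (x_i·y_{i+1} − x_{i+1}·y_i), indices taken mod 5.
V_1→V_2: (13)(-21) − (9)(4) = -309
V_2→V_3: (9)(-17) − (1)(-21) = -132
V_3→V_4: (1)(-17) − (-5)(-17) = -102
V_4→V_5: (-5)(11) − (-11)(-17) = -242
V_5→V_1: (-11)(4) − (13)(11) = -187
Σ = -972
Signed area = Σ/2 = -486 (negative ⇒ clockwise traversal).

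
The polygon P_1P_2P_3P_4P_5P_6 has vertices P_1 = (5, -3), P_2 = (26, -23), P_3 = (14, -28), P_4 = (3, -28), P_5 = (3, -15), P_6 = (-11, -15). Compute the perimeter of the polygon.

|P_1P_2| = √((21)² + (-20)²) = √841 = 29
|P_2P_3| = √((-12)² + (-5)²) = √169 = 13
|P_3P_4| = √((-11)² + (0)²) = √121 = 11
|P_4P_5| = √((0)² + (13)²) = √169 = 13
|P_5P_6| = √((-14)² + (0)²) = √196 = 14
|P_6P_1| = √((16)² + (12)²) = √400 = 20
Perimeter = 29 + 13 + 11 + 13 + 14 + 20 = 100.

100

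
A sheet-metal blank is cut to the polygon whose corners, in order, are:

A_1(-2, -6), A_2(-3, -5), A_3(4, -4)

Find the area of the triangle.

Apply Gauss's area formula: 2A = Σ (x_i·y_{i+1} − x_{i+1}·y_i), indices taken mod 3.
Σ = (-8) + (32) + (-32) = -8
Area = |Σ|/2 = 4.

4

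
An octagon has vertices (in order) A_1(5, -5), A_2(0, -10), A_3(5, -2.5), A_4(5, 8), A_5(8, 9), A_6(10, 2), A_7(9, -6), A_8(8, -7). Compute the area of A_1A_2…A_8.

Cross-terms: -50, 50, 52.5, -19, -74, -78, -15, -5  ⇒  Σ = -138.5
Area = |Σ|/2 = 69.25.

69.25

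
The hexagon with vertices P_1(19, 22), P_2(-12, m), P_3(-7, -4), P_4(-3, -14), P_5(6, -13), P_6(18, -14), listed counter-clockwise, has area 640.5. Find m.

-2

The doubled signed area Σ (x_i y_{i+1} − x_{i+1} y_i) is linear in m.
With m=0 it equals 1333; the coefficient of m is 26 (from the two edges through P_2).
So 26·m + 1333 = 2·640.5 = 1281 ⇒ m = -2.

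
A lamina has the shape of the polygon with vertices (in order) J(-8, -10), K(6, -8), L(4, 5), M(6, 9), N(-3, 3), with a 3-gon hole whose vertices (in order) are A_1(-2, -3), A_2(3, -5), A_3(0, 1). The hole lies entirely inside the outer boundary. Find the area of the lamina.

133.5

Outer boundary:
Apply the shoelace (surveyor's) formula: 2A = Σ (x_i·y_{i+1} − x_{i+1}·y_i), indices taken mod 5.
Σ = (124) + (62) + (6) + (45) + (54) = 291
Area = |Σ|/2 = 145.5.
Hole:
A_1→A_2: (-2)(-5) − (3)(-3) = 19
A_2→A_3: (3)(1) − (0)(-5) = 3
A_3→A_1: (0)(-3) − (-2)(1) = 2
Σ = 24
Area = |Σ|/2 = 12.
Net area = 145.5 − 12 = 133.5.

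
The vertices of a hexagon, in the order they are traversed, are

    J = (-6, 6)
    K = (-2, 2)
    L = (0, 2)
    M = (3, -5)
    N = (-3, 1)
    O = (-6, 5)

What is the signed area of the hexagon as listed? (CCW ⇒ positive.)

-18.5

Σ = (0) + (-4) + (-6) + (-12) + (-9) + (-6) = -37
Signed area = Σ/2 = -18.5 (negative ⇒ clockwise traversal).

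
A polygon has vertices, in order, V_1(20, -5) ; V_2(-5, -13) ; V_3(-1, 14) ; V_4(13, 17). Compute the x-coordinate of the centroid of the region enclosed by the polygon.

1085/162

Apply the shoelace (surveyor's) formula. First the cross-terms c_i = x_i·y_{i+1} − x_{i+1}·y_i:
  -285, -83, -199, -405  ⇒  2A = -972, A = -486.
Then Σ (x_i + x_{i+1})·c_i = -19530, so x̄ = -19530 / (6·(-486)) = 1085/162.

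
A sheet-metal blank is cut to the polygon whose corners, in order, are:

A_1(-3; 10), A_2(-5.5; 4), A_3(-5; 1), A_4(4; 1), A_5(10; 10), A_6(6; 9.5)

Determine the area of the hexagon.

101

A_1→A_2: (-3)(4) − (-5.5)(10) = 43
A_2→A_3: (-5.5)(1) − (-5)(4) = 14.5
A_3→A_4: (-5)(1) − (4)(1) = -9
A_4→A_5: (4)(10) − (10)(1) = 30
A_5→A_6: (10)(9.5) − (6)(10) = 35
A_6→A_1: (6)(10) − (-3)(9.5) = 88.5
Σ = 202
Area = |Σ|/2 = 101.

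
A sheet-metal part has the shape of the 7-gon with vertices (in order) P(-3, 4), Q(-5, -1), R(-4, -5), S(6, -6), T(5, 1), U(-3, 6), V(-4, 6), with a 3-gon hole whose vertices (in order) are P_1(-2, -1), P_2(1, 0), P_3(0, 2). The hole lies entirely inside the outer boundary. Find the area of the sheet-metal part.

84

Outer boundary:
Apply the surveyor's formula: 2A = Σ (x_i·y_{i+1} − x_{i+1}·y_i), indices taken mod 7.
Cross-terms: 23, 21, 54, 36, 33, 6, 2  ⇒  Σ = 175
Area = |Σ|/2 = 87.5.
Hole:
Apply the shoelace (surveyor's) formula: 2A = Σ (x_i·y_{i+1} − x_{i+1}·y_i), indices taken mod 3.
Cross-terms: 1, 2, 4  ⇒  Σ = 7
Area = |Σ|/2 = 3.5.
Net area = 87.5 − 3.5 = 84.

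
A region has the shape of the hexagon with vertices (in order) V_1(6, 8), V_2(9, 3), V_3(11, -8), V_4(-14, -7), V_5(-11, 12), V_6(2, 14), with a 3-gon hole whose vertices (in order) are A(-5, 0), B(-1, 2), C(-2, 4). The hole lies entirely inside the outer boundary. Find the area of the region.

Outer boundary:
Cross-terms: -54, -105, -189, -245, -178, -68  ⇒  Σ = -839
Area = |Σ|/2 = 419.5.
Hole:
Apply the surveyor's formula: 2A = Σ (x_i·y_{i+1} − x_{i+1}·y_i), indices taken mod 3.
Cross-terms: -10, 0, 20  ⇒  Σ = 10
Area = |Σ|/2 = 5.
Net area = 419.5 − 5 = 414.5.

414.5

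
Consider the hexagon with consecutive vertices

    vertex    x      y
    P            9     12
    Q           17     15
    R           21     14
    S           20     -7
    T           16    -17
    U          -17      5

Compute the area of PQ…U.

Σ = (-69) + (-77) + (-427) + (-228) + (-209) + (-249) = -1259
Area = |Σ|/2 = 629.5.

629.5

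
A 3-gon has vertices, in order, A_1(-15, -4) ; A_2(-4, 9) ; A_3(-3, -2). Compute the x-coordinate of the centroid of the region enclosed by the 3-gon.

-22/3

Apply the surveyor's formula. First the cross-terms c_i = x_i·y_{i+1} − x_{i+1}·y_i:
  -151, 35, -18  ⇒  2A = -134, A = -67.
Then Σ (x_i + x_{i+1})·c_i = 2948, so x̄ = 2948 / (6·(-67)) = -22/3.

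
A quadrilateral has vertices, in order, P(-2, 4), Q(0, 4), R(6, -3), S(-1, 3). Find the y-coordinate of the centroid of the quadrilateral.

Apply the shoelace (surveyor's) formula. First the cross-terms c_i = x_i·y_{i+1} − x_{i+1}·y_i:
  -8, -24, 15, 2  ⇒  2A = -15, A = -7.5.
Then Σ (y_i + y_{i+1})·c_i = -74, so ȳ = -74 / (6·(-7.5)) = 74/45.

74/45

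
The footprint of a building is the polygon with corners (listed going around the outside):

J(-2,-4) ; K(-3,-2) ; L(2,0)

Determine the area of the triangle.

6

Σ = (-8) + (4) + (-8) = -12
Area = |Σ|/2 = 6.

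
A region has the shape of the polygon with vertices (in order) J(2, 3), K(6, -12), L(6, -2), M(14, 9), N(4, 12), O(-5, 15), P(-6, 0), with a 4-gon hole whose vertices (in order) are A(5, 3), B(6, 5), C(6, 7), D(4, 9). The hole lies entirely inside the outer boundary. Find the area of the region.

Outer boundary:
Σ = (-42) + (60) + (82) + (132) + (120) + (90) + (-18) = 424
Area = |Σ|/2 = 212.
Hole:
Σ = (7) + (12) + (26) + (-33) = 12
Area = |Σ|/2 = 6.
Net area = 212 − 6 = 206.

206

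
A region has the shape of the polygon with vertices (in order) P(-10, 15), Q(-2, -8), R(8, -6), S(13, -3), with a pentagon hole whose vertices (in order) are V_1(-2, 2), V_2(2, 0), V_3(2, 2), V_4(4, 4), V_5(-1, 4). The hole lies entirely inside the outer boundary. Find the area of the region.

Outer boundary:
Cross-terms: 110, 76, 54, 165  ⇒  Σ = 405
Area = |Σ|/2 = 202.5.
Hole:
Apply the shoelace (surveyor's) formula: 2A = Σ (x_i·y_{i+1} − x_{i+1}·y_i), indices taken mod 5.
Σ = (-4) + (4) + (0) + (20) + (6) = 26
Area = |Σ|/2 = 13.
Net area = 202.5 − 13 = 189.5.

189.5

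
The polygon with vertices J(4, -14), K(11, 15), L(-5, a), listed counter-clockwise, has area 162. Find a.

The doubled signed area Σ (x_i y_{i+1} − x_{i+1} y_i) is linear in a.
With a=0 it equals 359; the coefficient of a is 7 (from the two edges through L).
So 7·a + 359 = 2·162 = 324 ⇒ a = -5.

-5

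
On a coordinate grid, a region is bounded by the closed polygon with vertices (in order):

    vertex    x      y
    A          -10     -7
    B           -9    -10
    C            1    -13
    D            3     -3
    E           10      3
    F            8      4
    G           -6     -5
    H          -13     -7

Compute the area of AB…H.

Apply the shoelace formula: 2A = Σ (x_i·y_{i+1} − x_{i+1}·y_i), indices taken mod 8.
Cross-terms: 37, 127, 36, 39, 16, -16, -23, 21  ⇒  Σ = 237
Area = |Σ|/2 = 118.5.

118.5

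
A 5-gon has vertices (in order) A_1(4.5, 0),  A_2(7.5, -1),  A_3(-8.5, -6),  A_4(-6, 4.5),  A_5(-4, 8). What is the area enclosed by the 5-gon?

99.125

Apply Gauss's area formula: 2A = Σ (x_i·y_{i+1} − x_{i+1}·y_i), indices taken mod 5.
Cross-terms: -4.5, -53.5, -74.25, -30, -36  ⇒  Σ = -198.25
Area = |Σ|/2 = 99.125.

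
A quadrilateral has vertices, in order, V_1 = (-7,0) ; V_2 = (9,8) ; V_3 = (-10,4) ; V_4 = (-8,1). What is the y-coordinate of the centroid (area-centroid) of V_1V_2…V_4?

Apply the surveyor's formula. First the cross-terms c_i = x_i·y_{i+1} − x_{i+1}·y_i:
  -56, 116, 22, 7  ⇒  2A = 89, A = 44.5.
Then Σ (y_i + y_{i+1})·c_i = 1061, so ȳ = 1061 / (6·44.5) = 1061/267.

1061/267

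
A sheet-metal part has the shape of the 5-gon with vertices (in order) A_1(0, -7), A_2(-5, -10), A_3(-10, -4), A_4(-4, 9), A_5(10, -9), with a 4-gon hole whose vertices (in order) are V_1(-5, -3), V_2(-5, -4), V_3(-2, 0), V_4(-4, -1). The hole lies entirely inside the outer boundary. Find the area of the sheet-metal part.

Outer boundary:
Apply Gauss's area formula: 2A = Σ (x_i·y_{i+1} − x_{i+1}·y_i), indices taken mod 5.
A_1→A_2: (0)(-10) − (-5)(-7) = -35
A_2→A_3: (-5)(-4) − (-10)(-10) = -80
A_3→A_4: (-10)(9) − (-4)(-4) = -106
A_4→A_5: (-4)(-9) − (10)(9) = -54
A_5→A_1: (10)(-7) − (0)(-9) = -70
Σ = -345
Area = |Σ|/2 = 172.5.
Hole:
Apply the surveyor's formula: 2A = Σ (x_i·y_{i+1} − x_{i+1}·y_i), indices taken mod 4.
Σ = (5) + (-8) + (2) + (7) = 6
Area = |Σ|/2 = 3.
Net area = 172.5 − 3 = 169.5.

169.5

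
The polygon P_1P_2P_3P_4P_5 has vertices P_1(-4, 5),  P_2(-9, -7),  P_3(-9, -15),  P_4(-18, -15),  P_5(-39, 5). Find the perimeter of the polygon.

94

|P_1P_2| = √((-5)² + (-12)²) = √169 = 13
|P_2P_3| = √((0)² + (-8)²) = √64 = 8
|P_3P_4| = √((-9)² + (0)²) = √81 = 9
|P_4P_5| = √((-21)² + (20)²) = √841 = 29
|P_5P_1| = √((35)² + (0)²) = √1225 = 35
Perimeter = 13 + 8 + 9 + 29 + 35 = 94.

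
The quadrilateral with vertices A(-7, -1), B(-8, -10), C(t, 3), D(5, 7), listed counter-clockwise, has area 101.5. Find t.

The doubled signed area Σ (x_i y_{i+1} − x_{i+1} y_i) is linear in t.
With t=0 it equals 67; the coefficient of t is 17 (from the two edges through C).
So 17·t + 67 = 2·101.5 = 203 ⇒ t = 8.

8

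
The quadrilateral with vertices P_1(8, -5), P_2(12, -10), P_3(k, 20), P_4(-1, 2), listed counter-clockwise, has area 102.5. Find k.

-2

Write out the shoelace sum; only the two edges meeting at P_3 involve k:
2·Area = [(12·20 − k·(-10)) + (k·2 − (-1)·20)] + -31
       = 12·k + 229 = 205
⇒ k = -2.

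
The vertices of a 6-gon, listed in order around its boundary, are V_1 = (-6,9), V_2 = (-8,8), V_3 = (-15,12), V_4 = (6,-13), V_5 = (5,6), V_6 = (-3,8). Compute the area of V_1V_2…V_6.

175.5

Apply the surveyor's formula: 2A = Σ (x_i·y_{i+1} − x_{i+1}·y_i), indices taken mod 6.
Σ = (24) + (24) + (123) + (101) + (58) + (21) = 351
Area = |Σ|/2 = 175.5.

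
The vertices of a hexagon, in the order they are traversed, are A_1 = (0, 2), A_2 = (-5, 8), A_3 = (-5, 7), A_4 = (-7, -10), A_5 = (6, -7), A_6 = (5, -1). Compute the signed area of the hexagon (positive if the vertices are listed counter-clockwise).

Apply the shoelace (surveyor's) formula: 2A = Σ (x_i·y_{i+1} − x_{i+1}·y_i), indices taken mod 6.
Σ = (10) + (5) + (99) + (109) + (29) + (10) = 262
Signed area = Σ/2 = 131 (positive ⇒ counter-clockwise traversal).

131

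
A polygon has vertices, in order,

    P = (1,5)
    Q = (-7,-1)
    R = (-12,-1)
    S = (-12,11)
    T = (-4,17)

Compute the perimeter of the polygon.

|PQ| = √((-8)² + (-6)²) = √100 = 10
|QR| = √((-5)² + (0)²) = √25 = 5
|RS| = √((0)² + (12)²) = √144 = 12
|ST| = √((8)² + (6)²) = √100 = 10
|TP| = √((5)² + (-12)²) = √169 = 13
Perimeter = 10 + 5 + 12 + 10 + 13 = 50.

50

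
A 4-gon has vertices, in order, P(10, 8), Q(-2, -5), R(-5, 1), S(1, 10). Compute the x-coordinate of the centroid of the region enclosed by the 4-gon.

Apply the surveyor's formula. First the cross-terms c_i = x_i·y_{i+1} − x_{i+1}·y_i:
  -34, -27, -51, -92  ⇒  2A = -204, A = -102.
Then Σ (x_i + x_{i+1})·c_i = -891, so x̄ = -891 / (6·(-102)) = 99/68.

99/68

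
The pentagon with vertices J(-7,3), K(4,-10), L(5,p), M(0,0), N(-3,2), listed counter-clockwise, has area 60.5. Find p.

2

The doubled signed area Σ (x_i y_{i+1} − x_{i+1} y_i) is linear in p.
With p=0 it equals 113; the coefficient of p is 4 (from the two edges through L).
So 4·p + 113 = 2·60.5 = 121 ⇒ p = 2.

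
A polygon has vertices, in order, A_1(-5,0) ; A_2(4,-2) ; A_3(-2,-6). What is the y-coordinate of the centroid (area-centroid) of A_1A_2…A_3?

-8/3

Apply Gauss's area formula. First the cross-terms c_i = x_i·y_{i+1} − x_{i+1}·y_i:
  10, -28, -30  ⇒  2A = -48, A = -24.
Then Σ (y_i + y_{i+1})·c_i = 384, so ȳ = 384 / (6·(-24)) = -8/3.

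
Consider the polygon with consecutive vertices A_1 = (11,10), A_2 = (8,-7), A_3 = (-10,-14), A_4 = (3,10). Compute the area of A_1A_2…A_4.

238.5

Σ = (-157) + (-182) + (-58) + (-80) = -477
Area = |Σ|/2 = 238.5.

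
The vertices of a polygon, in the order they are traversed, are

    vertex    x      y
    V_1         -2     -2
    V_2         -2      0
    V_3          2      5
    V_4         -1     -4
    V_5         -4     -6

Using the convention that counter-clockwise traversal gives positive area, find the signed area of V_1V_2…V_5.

-15.5

Σ = (-4) + (-10) + (-3) + (-10) + (-4) = -31
Signed area = Σ/2 = -15.5 (negative ⇒ clockwise traversal).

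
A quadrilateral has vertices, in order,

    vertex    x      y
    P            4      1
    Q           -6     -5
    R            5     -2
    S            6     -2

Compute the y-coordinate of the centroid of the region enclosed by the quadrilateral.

Apply the surveyor's formula. First the cross-terms c_i = x_i·y_{i+1} − x_{i+1}·y_i:
  -14, 37, 2, 14  ⇒  2A = 39, A = 19.5.
Then Σ (y_i + y_{i+1})·c_i = -225, so ȳ = -225 / (6·19.5) = -25/13.

-25/13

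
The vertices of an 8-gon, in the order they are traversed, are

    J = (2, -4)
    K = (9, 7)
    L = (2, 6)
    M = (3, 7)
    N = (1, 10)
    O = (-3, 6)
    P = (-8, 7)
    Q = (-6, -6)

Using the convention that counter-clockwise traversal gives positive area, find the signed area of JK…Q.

Σ = (50) + (40) + (-4) + (23) + (36) + (27) + (90) + (36) = 298
Signed area = Σ/2 = 149 (positive ⇒ counter-clockwise traversal).

149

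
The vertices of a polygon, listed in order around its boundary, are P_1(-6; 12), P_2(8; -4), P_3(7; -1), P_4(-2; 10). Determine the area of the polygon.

26

Σ = (-72) + (20) + (68) + (36) = 52
Area = |Σ|/2 = 26.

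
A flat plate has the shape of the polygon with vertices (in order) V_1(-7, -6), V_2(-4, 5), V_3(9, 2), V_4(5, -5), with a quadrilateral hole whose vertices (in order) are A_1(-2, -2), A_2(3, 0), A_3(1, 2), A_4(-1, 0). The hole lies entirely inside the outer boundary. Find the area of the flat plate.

108

Outer boundary:
Apply the surveyor's formula: 2A = Σ (x_i·y_{i+1} − x_{i+1}·y_i), indices taken mod 4.
Σ = (-59) + (-53) + (-55) + (-65) = -232
Area = |Σ|/2 = 116.
Hole:
Cross-terms: 6, 6, 2, 2  ⇒  Σ = 16
Area = |Σ|/2 = 8.
Net area = 116 − 8 = 108.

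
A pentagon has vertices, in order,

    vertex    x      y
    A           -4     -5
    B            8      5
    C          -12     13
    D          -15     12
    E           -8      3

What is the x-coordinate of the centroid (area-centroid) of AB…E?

-625/169

Apply the shoelace (surveyor's) formula. First the cross-terms c_i = x_i·y_{i+1} − x_{i+1}·y_i:
  20, 164, 51, 51, 52  ⇒  2A = 338, A = 169.
Then Σ (x_i + x_{i+1})·c_i = -3750, so x̄ = -3750 / (6·169) = -625/169.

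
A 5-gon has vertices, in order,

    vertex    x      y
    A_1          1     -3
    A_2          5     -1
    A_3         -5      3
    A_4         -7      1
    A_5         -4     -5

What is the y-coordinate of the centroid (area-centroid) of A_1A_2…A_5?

Apply the shoelace formula. First the cross-terms c_i = x_i·y_{i+1} − x_{i+1}·y_i:
  14, 10, 16, 39, 17  ⇒  2A = 96, A = 48.
Then Σ (y_i + y_{i+1})·c_i = -264, so ȳ = -264 / (6·48) = -11/12.

-11/12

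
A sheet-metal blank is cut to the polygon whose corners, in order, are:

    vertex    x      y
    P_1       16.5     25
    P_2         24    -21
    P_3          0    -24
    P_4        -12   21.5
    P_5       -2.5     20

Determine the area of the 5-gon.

Σ = (-946.5) + (-576) + (-288) + (-186.25) + (-392.5) = -2389.25
Area = |Σ|/2 = 1194.625.

1194.625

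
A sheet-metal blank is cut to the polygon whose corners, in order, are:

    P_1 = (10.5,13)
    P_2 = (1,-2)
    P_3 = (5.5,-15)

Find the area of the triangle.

95.5

Apply Gauss's area formula: 2A = Σ (x_i·y_{i+1} − x_{i+1}·y_i), indices taken mod 3.
Cross-terms: -34, -4, 229  ⇒  Σ = 191
Area = |Σ|/2 = 95.5.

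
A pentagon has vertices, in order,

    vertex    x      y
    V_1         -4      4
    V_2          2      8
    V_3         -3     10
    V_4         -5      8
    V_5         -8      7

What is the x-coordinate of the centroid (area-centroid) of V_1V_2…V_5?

Apply Gauss's area formula. First the cross-terms c_i = x_i·y_{i+1} − x_{i+1}·y_i:
  -40, 44, 26, 29, -4  ⇒  2A = 55, A = 27.5.
Then Σ (x_i + x_{i+1})·c_i = -501, so x̄ = -501 / (6·27.5) = -167/55.

-167/55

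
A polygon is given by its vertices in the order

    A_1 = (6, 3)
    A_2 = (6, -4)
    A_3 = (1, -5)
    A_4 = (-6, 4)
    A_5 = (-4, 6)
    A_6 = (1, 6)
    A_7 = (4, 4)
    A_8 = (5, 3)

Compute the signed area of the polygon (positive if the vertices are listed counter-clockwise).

-87.5

Apply the shoelace formula: 2A = Σ (x_i·y_{i+1} − x_{i+1}·y_i), indices taken mod 8.
Cross-terms: -42, -26, -26, -20, -30, -20, -8, -3  ⇒  Σ = -175
Signed area = Σ/2 = -87.5 (negative ⇒ clockwise traversal).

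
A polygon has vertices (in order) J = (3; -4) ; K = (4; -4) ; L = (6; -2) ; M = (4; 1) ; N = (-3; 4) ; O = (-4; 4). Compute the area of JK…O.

Cross-terms: 4, 16, 14, 19, 4, 4  ⇒  Σ = 61
Area = |Σ|/2 = 30.5.

30.5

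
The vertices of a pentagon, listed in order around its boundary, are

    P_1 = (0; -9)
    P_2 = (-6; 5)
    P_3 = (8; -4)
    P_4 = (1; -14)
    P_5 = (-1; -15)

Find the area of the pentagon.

Cross-terms: -54, -16, -108, -29, 9  ⇒  Σ = -198
Area = |Σ|/2 = 99.

99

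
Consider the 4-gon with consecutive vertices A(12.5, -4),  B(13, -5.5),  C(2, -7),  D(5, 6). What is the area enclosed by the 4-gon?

72.375

Apply the surveyor's formula: 2A = Σ (x_i·y_{i+1} − x_{i+1}·y_i), indices taken mod 4.
Σ = (-16.75) + (-80) + (47) + (-95) = -144.75
Area = |Σ|/2 = 72.375.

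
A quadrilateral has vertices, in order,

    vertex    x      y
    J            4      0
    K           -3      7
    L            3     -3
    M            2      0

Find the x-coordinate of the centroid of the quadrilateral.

Apply the surveyor's formula. First the cross-terms c_i = x_i·y_{i+1} − x_{i+1}·y_i:
  28, -12, 6, 0  ⇒  2A = 22, A = 11.
Then Σ (x_i + x_{i+1})·c_i = 58, so x̄ = 58 / (6·11) = 29/33.

29/33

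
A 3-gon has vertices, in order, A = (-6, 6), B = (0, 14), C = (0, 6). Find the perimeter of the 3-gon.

24

|AB| = √((6)² + (8)²) = √100 = 10
|BC| = √((0)² + (-8)²) = √64 = 8
|CA| = √((-6)² + (0)²) = √36 = 6
Perimeter = 10 + 8 + 6 = 24.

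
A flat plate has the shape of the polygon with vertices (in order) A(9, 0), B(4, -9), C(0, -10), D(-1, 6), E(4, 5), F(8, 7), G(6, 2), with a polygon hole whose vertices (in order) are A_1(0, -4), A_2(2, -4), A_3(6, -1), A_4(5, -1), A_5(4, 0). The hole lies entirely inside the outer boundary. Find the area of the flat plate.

99.5

Outer boundary:
Σ = (-81) + (-40) + (-10) + (-29) + (-12) + (-26) + (-18) = -216
Area = |Σ|/2 = 108.
Hole:
Apply Gauss's area formula: 2A = Σ (x_i·y_{i+1} − x_{i+1}·y_i), indices taken mod 5.
Cross-terms: 8, 22, -1, 4, -16  ⇒  Σ = 17
Area = |Σ|/2 = 8.5.
Net area = 108 − 8.5 = 99.5.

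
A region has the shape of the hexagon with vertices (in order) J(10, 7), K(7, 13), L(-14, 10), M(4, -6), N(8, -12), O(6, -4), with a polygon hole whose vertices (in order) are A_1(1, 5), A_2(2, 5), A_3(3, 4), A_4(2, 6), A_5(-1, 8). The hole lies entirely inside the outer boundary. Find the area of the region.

Outer boundary:
Apply the shoelace (surveyor's) formula: 2A = Σ (x_i·y_{i+1} − x_{i+1}·y_i), indices taken mod 6.
Σ = (81) + (252) + (44) + (0) + (40) + (82) = 499
Area = |Σ|/2 = 249.5.
Hole:
Apply the surveyor's formula: 2A = Σ (x_i·y_{i+1} − x_{i+1}·y_i), indices taken mod 5.
Cross-terms: -5, -7, 10, 22, -13  ⇒  Σ = 7
Area = |Σ|/2 = 3.5.
Net area = 249.5 − 3.5 = 246.

246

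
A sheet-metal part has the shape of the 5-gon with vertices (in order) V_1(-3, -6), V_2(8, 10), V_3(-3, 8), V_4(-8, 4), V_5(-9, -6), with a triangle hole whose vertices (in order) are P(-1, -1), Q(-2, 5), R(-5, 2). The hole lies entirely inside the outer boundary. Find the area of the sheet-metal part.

131.5

Outer boundary:
Apply the shoelace formula: 2A = Σ (x_i·y_{i+1} − x_{i+1}·y_i), indices taken mod 5.
Σ = (18) + (94) + (52) + (84) + (36) = 284
Area = |Σ|/2 = 142.
Hole:
Apply the surveyor's formula: 2A = Σ (x_i·y_{i+1} − x_{i+1}·y_i), indices taken mod 3.
Σ = (-7) + (21) + (7) = 21
Area = |Σ|/2 = 10.5.
Net area = 142 − 10.5 = 131.5.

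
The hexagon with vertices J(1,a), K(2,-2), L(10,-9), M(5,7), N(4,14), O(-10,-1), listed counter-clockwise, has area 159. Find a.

-2

The doubled signed area Σ (x_i y_{i+1} − x_{i+1} y_i) is linear in a.
With a=0 it equals 294; the coefficient of a is -12 (from the two edges through J).
So -12·a + 294 = 2·159 = 318 ⇒ a = -2.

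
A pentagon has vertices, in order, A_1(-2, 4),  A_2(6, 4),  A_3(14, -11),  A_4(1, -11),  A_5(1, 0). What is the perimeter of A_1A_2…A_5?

54

|A_1A_2| = √((8)² + (0)²) = √64 = 8
|A_2A_3| = √((8)² + (-15)²) = √289 = 17
|A_3A_4| = √((-13)² + (0)²) = √169 = 13
|A_4A_5| = √((0)² + (11)²) = √121 = 11
|A_5A_1| = √((-3)² + (4)²) = √25 = 5
Perimeter = 8 + 17 + 13 + 11 + 5 = 54.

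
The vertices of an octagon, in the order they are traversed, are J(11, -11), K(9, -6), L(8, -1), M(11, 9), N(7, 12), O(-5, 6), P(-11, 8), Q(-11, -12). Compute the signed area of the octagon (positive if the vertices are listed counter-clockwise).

Apply the shoelace formula: 2A = Σ (x_i·y_{i+1} − x_{i+1}·y_i), indices taken mod 8.
J→K: (11)(-6) − (9)(-11) = 33
K→L: (9)(-1) − (8)(-6) = 39
L→M: (8)(9) − (11)(-1) = 83
M→N: (11)(12) − (7)(9) = 69
N→O: (7)(6) − (-5)(12) = 102
O→P: (-5)(8) − (-11)(6) = 26
P→Q: (-11)(-12) − (-11)(8) = 220
Q→J: (-11)(-11) − (11)(-12) = 253
Σ = 825
Signed area = Σ/2 = 412.5 (positive ⇒ counter-clockwise traversal).

412.5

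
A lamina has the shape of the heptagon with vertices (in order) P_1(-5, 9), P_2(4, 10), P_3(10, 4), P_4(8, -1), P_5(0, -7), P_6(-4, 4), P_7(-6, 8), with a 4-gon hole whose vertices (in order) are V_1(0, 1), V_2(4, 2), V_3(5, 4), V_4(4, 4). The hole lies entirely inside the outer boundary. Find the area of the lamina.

Outer boundary:
Apply Gauss's area formula: 2A = Σ (x_i·y_{i+1} − x_{i+1}·y_i), indices taken mod 7.
Cross-terms: -86, -84, -42, -56, -28, -8, -14  ⇒  Σ = -318
Area = |Σ|/2 = 159.
Hole:
Apply the shoelace (surveyor's) formula: 2A = Σ (x_i·y_{i+1} − x_{i+1}·y_i), indices taken mod 4.
V_1→V_2: (0)(2) − (4)(1) = -4
V_2→V_3: (4)(4) − (5)(2) = 6
V_3→V_4: (5)(4) − (4)(4) = 4
V_4→V_1: (4)(1) − (0)(4) = 4
Σ = 10
Area = |Σ|/2 = 5.
Net area = 159 − 5 = 154.

154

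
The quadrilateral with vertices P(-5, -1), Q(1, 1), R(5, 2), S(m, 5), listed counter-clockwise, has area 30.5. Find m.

The doubled signed area Σ (x_i y_{i+1} − x_{i+1} y_i) is linear in m.
With m=0 it equals 43; the coefficient of m is -3 (from the two edges through S).
So -3·m + 43 = 2·30.5 = 61 ⇒ m = -6.

-6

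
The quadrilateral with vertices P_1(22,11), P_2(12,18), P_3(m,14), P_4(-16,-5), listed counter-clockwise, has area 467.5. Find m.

The doubled signed area Σ (x_i y_{i+1} − x_{i+1} y_i) is linear in m.
With m=0 it equals 590; the coefficient of m is -23 (from the two edges through P_3).
So -23·m + 590 = 2·467.5 = 935 ⇒ m = -15.

-15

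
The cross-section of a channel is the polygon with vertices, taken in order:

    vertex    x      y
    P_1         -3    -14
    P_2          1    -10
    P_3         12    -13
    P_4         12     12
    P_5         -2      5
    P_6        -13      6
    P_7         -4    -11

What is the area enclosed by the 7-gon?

Σ = (44) + (107) + (300) + (84) + (53) + (167) + (23) = 778
Area = |Σ|/2 = 389.

389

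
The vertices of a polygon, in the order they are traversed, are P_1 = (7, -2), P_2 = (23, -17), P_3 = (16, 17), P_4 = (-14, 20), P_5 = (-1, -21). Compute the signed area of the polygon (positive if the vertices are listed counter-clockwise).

805.5

Apply the surveyor's formula: 2A = Σ (x_i·y_{i+1} − x_{i+1}·y_i), indices taken mod 5.
P_1→P_2: (7)(-17) − (23)(-2) = -73
P_2→P_3: (23)(17) − (16)(-17) = 663
P_3→P_4: (16)(20) − (-14)(17) = 558
P_4→P_5: (-14)(-21) − (-1)(20) = 314
P_5→P_1: (-1)(-2) − (7)(-21) = 149
Σ = 1611
Signed area = Σ/2 = 805.5 (positive ⇒ counter-clockwise traversal).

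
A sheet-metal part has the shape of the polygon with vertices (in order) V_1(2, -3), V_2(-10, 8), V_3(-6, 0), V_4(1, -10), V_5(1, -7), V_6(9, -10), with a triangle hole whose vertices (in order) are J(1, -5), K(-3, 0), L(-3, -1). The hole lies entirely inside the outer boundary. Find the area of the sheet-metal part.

69.5

Outer boundary:
Apply the surveyor's formula: 2A = Σ (x_i·y_{i+1} − x_{i+1}·y_i), indices taken mod 6.
V_1→V_2: (2)(8) − (-10)(-3) = -14
V_2→V_3: (-10)(0) − (-6)(8) = 48
V_3→V_4: (-6)(-10) − (1)(0) = 60
V_4→V_5: (1)(-7) − (1)(-10) = 3
V_5→V_6: (1)(-10) − (9)(-7) = 53
V_6→V_1: (9)(-3) − (2)(-10) = -7
Σ = 143
Area = |Σ|/2 = 71.5.
Hole:
Σ = (-15) + (3) + (16) = 4
Area = |Σ|/2 = 2.
Net area = 71.5 − 2 = 69.5.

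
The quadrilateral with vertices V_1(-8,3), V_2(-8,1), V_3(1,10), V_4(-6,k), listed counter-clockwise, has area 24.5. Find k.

The doubled signed area Σ (x_i y_{i+1} − x_{i+1} y_i) is linear in k.
With k=0 it equals -23; the coefficient of k is 9 (from the two edges through V_4).
So 9·k + -23 = 2·24.5 = 49 ⇒ k = 8.

8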